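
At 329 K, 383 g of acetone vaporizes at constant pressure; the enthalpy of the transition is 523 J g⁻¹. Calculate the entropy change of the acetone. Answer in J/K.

ΔS = 609 J/K

Heat absorbed by the substance: Q = mL = 383 × 523 = 200309 J.
At constant T, ΔS = Q_rev/T = 200309 / 329 = 609 J/K.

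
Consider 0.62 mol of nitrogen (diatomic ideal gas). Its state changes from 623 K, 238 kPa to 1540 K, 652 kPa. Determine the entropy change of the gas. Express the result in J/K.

ΔS = nC_p ln(T₂/T₁) − nR ln(P₂/P₁), with C_p = 7R/2 = 29.1 J mol⁻¹ K⁻¹ for a diatomic ideal gas.
ΔS = 0.62 × [29.1 × ln(1540/623) − 8.314 × ln(652/238)] = 11.1 J/K.

ΔS = 11.1 J/K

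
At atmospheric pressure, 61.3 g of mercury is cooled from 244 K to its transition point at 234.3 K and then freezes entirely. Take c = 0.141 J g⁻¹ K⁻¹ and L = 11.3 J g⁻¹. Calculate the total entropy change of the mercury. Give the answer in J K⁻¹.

ΔS = -3.31 J/K

Cooling step: ΔS₁ = m c ln(T_tr/T_i) = 61.3 × 0.141 × ln(234.3/244) = -0.3506 J/K.
Phase change: ΔS₂ = −mL/T_tr = −61.3 × 11.3 / 234.3 = -2.956 J/K.
ΔS_total = (-0.3506) + (-2.956) = -3.31 J/K.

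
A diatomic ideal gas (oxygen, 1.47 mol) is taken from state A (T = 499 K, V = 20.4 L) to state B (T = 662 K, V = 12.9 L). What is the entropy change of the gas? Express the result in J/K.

ΔS = 3.04 J/K

Entropy is a state function: ΔS = nC_V ln(T₂/T₁) + nR ln(V₂/V₁), with C_V = 5R/2 = 20.79 J mol⁻¹ K⁻¹ for a diatomic ideal gas.
ΔS = 1.47 × [20.79 × ln(662/499) + 8.314 × ln(12.9/20.4)] = 3.04 J/K.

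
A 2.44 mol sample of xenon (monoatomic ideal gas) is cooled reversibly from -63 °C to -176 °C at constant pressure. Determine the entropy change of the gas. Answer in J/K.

In kelvin: T₁ = 210.15 K, T₂ = 97.15 K. At constant pressure, ΔS = nC_p ln(T₂/T₁) with C_p = 5R/2 = 20.79 J mol⁻¹ K⁻¹.
ΔS = 2.44 × 20.79 × ln(97.15/210.15) = -39.1 J/K.

ΔS = -39.1 J/K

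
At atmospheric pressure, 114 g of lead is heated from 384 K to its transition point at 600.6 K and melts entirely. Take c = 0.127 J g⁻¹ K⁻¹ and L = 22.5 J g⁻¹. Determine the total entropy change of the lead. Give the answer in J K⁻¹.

ΔS = 10.7 J/K

Warming step: ΔS₁ = m c ln(T_tr/T_i) = 114 × 0.127 × ln(600.6/384) = 6.476 J/K.
Phase change: ΔS₂ = +mL/T_tr = 114 × 22.5 / 600.6 = 4.271 J/K.
ΔS_total = (6.476) + (4.271) = 10.7 J/K.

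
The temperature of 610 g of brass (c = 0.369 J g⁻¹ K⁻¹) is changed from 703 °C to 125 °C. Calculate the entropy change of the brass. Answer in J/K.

ΔS = -202 J/K

In kelvin: T₁ = 976.15 K, T₂ = 398.15 K. ΔS = ∫dQ_rev/T = m c ln(T₂/T₁) = 610 × 0.369 × ln(398.15/976.15) = -202 J/K.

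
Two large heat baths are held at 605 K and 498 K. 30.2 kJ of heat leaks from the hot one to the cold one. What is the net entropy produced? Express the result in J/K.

ΔS_hot = −Q/T_H = −30200/605 = -49.92 J/K and ΔS_cold = +Q/T_C = 30200/498 = 60.64 J/K.
ΔS_total = -49.92 + 60.64 = 10.7 J/K, positive as the second law requires.

ΔS_total = 10.7 J/K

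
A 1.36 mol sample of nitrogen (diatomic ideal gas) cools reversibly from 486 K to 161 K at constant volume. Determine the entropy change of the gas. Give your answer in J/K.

ΔS = -31.2 J/K

At constant volume, ΔS = nC_V ln(T₂/T₁) with C_V = 5R/2 = 20.79 J mol⁻¹ K⁻¹.
ΔS = 1.36 × 20.79 × ln(161/486) = -31.2 J/K.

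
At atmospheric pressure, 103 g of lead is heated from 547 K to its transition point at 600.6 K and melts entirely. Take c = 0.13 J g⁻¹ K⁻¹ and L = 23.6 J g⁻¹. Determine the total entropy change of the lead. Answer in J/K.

ΔS = 5.3 J/K

Warming step: ΔS₁ = m c ln(T_tr/T_i) = 103 × 0.13 × ln(600.6/547) = 1.252 J/K.
Phase change: ΔS₂ = +mL/T_tr = 103 × 23.6 / 600.6 = 4.047 J/K.
ΔS_total = (1.252) + (4.047) = 5.3 J/K.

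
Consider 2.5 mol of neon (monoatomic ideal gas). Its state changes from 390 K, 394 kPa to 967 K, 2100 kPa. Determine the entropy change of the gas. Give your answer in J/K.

ΔS = 12.4 J/K

ΔS = nC_p ln(T₂/T₁) − nR ln(P₂/P₁), with C_p = 5R/2 = 20.79 J mol⁻¹ K⁻¹ for a monoatomic ideal gas.
ΔS = 2.5 × [20.79 × ln(967/390) − 8.314 × ln(2100/394)] = 12.4 J/K.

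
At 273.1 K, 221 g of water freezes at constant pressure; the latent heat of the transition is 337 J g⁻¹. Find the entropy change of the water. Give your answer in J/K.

Heat released by the substance: Q = −mL = −221 × 337 = −74477 J.
At constant T, ΔS = Q_rev/T = −74477 / 273.1 = -273 J/K.

ΔS = -273 J/K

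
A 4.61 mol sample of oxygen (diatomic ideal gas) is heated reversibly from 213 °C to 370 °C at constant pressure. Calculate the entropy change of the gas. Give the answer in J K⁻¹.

In kelvin: T₁ = 486.15 K, T₂ = 643.15 K. At constant pressure, ΔS = nC_p ln(T₂/T₁) with C_p = 7R/2 = 29.1 J mol⁻¹ K⁻¹.
ΔS = 4.61 × 29.1 × ln(643.15/486.15) = 37.5 J/K.

ΔS = 37.5 J/K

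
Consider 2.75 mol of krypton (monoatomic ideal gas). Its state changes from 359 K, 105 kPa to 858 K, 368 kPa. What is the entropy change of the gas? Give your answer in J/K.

ΔS = nC_p ln(T₂/T₁) − nR ln(P₂/P₁), with C_p = 5R/2 = 20.79 J mol⁻¹ K⁻¹ for a monoatomic ideal gas.
ΔS = 2.75 × [20.79 × ln(858/359) − 8.314 × ln(368/105)] = 21.1 J/K.

ΔS = 21.1 J/K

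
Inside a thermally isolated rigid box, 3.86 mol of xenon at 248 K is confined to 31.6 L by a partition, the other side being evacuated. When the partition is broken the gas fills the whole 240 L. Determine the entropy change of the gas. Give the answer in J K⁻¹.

ΔS_gas = 65.1 J/K

No heat is exchanged and no work is done, so the ideal-gas temperature stays constant.
Entropy is a state function; using a reversible isothermal path, ΔS_gas = nR ln(V₂/V₁) = 3.86 × 8.314 × ln(240/31.6) = 65.1 J/K.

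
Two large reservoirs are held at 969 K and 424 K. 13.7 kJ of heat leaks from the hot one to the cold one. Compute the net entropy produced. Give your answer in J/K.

ΔS_hot = −Q/T_H = −13700/969 = -14.14 J/K and ΔS_cold = +Q/T_C = 13700/424 = 32.31 J/K.
ΔS_total = -14.14 + 32.31 = 18.2 J/K, positive as the second law requires.

ΔS_total = 18.2 J/K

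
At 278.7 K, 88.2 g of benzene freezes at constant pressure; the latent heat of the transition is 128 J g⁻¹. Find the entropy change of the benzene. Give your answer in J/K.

Heat released by the substance: Q = −mL = −88.2 × 128 = −11289.6 J.
At constant T, ΔS = Q_rev/T = −11289.6 / 278.7 = -40.5 J/K.

ΔS = -40.5 J/K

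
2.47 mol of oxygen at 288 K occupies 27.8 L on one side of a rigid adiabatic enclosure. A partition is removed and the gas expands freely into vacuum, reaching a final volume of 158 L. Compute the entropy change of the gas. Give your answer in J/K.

For an ideal gas in free expansion Q = 0 and W = 0, so T is unchanged.
Entropy is a state function; using a reversible isothermal path, ΔS_gas = nR ln(V₂/V₁) = 2.47 × 8.314 × ln(158/27.8) = 35.7 J/K.

ΔS_gas = 35.7 J/K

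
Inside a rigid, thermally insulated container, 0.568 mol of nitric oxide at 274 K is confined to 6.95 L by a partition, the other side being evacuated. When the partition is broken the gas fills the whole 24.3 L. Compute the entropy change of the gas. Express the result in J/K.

For an ideal gas in free expansion Q = 0 and W = 0, so T is unchanged.
Entropy is a state function; using a reversible isothermal path, ΔS_gas = nR ln(V₂/V₁) = 0.568 × 8.314 × ln(24.3/6.95) = 5.91 J/K.

ΔS_gas = 5.91 J/K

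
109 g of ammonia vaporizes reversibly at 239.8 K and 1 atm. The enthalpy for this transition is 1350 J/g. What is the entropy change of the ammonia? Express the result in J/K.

Heat absorbed by the substance: Q = mL = 109 × 1350 = 147150 J.
At constant T, ΔS = Q_rev/T = 147150 / 239.8 = 614 J/K.

ΔS = 614 J/K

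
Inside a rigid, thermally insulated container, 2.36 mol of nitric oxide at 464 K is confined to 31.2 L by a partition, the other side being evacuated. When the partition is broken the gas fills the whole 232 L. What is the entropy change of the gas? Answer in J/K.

ΔS_gas = 39.4 J/K

No heat is exchanged and no work is done, so the ideal-gas temperature stays constant.
Entropy is a state function; using a reversible isothermal path, ΔS_gas = nR ln(V₂/V₁) = 2.36 × 8.314 × ln(232/31.2) = 39.4 J/K.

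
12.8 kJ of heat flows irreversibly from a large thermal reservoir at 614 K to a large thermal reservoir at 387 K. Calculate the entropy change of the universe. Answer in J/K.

ΔS_total = 12.2 J/K

ΔS_hot = −Q/T_H = −12800/614 = -20.85 J/K and ΔS_cold = +Q/T_C = 12800/387 = 33.07 J/K.
ΔS_total = -20.85 + 33.07 = 12.2 J/K, positive as the second law requires.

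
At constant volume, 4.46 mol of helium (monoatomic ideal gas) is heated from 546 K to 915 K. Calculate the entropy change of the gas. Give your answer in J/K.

ΔS = 28.7 J/K

At constant volume, ΔS = nC_V ln(T₂/T₁) with C_V = 3R/2 = 12.47 J mol⁻¹ K⁻¹.
ΔS = 4.46 × 12.47 × ln(915/546) = 28.7 J/K.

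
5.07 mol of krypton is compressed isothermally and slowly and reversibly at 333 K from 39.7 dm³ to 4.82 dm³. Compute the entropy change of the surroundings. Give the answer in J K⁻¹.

ΔS_surr = 88.9 J/K

For an isothermal ideal gas ΔS_gas = nR ln(V₂/V₁) = 5.07 × 8.314 × ln(4.82/39.7) = -88.9 J/K.
The process is reversible, so ΔS_surr = −ΔS_gas = 88.9 J/K and ΔS_universe = 0.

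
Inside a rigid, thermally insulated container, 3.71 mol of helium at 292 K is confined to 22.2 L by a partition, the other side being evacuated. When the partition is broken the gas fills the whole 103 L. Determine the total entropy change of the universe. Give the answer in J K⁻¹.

ΔS_universe = 47.3 J/K

For an ideal gas in free expansion Q = 0 and W = 0, so T is unchanged.
Entropy is a state function; using a reversible isothermal path, ΔS_gas = nR ln(V₂/V₁) = 3.71 × 8.314 × ln(103/22.2) = 47.3 J/K.
The insulated surroundings exchange no heat, so ΔS_surr = 0 and ΔS_universe = ΔS_gas.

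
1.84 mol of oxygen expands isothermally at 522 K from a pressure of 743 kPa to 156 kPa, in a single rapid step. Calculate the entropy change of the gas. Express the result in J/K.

Entropy is a state function, so ΔS_gas depends only on the end states.
For an isothermal ideal gas ΔS_gas = nR ln(P₁/P₂) = 1.84 × 8.314 × ln(743/156) = 23.9 J/K.

ΔS_gas = 23.9 J/K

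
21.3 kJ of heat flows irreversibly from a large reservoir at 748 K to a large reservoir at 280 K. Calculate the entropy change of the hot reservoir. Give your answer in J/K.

The hot reservoir loses heat Q, so ΔS_hot = −Q/T_H = −21300/748 = -28.5 J/K.

ΔS_hot = -28.5 J/K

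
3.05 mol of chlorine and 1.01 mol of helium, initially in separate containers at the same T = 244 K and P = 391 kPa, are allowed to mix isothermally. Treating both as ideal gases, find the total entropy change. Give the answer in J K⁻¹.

Mole fractions: x_A = 3.05/4.06 = 0.751, x_B = 0.249.
ΔS_mix = −R(n_A ln x_A + n_B ln x_B) = −8.314 × (3.05 ln 0.751 + 1.01 ln 0.249) = 18.9 J/K.

ΔS_mix = 18.9 J/K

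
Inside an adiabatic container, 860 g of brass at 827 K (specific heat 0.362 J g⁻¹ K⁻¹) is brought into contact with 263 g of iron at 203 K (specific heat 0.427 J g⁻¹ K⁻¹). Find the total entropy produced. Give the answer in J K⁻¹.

ΔS_total = 63.2 J/K

Energy balance: T_f = (m₁c₁T₁ + m₂c₂T₂)/(m₁c₁ + m₂c₂) = 661.58 K.
ΔS₁ = m₁c₁ ln(T_f/T₁) = 311.32 × ln(661.58/827) = -69.48 J/K.
ΔS₂ = m₂c₂ ln(T_f/T₂) = 112.301 × ln(661.58/203) = 132.7 J/K.
ΔS_total = -69.48 + 132.7 = 63.2 J/K.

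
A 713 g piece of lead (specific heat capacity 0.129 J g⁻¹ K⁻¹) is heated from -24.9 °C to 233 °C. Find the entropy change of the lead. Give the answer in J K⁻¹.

In kelvin: T₁ = 248.25 K, T₂ = 506.15 K. ΔS = ∫dQ_rev/T = m c ln(T₂/T₁) = 713 × 0.129 × ln(506.15/248.25) = 65.5 J/K.

ΔS = 65.5 J/K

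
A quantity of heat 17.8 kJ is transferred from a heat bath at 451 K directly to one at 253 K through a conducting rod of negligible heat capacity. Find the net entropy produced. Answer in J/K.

ΔS_hot = −Q/T_H = −17800/451 = -39.47 J/K and ΔS_cold = +Q/T_C = 17800/253 = 70.36 J/K.
ΔS_total = -39.47 + 70.36 = 30.9 J/K, positive as the second law requires.

ΔS_total = 30.9 J/K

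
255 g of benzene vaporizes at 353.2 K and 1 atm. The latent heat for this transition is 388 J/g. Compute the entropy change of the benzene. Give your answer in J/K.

ΔS = 280 J/K

Heat absorbed by the substance: Q = mL = 255 × 388 = 98940 J.
At constant T, ΔS = Q_rev/T = 98940 / 353.2 = 280 J/K.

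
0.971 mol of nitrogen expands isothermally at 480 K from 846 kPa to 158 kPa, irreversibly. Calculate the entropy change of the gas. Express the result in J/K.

Entropy is a state function, so ΔS_gas depends only on the end states.
For an isothermal ideal gas ΔS_gas = nR ln(P₁/P₂) = 0.971 × 8.314 × ln(846/158) = 13.5 J/K.

ΔS_gas = 13.5 J/K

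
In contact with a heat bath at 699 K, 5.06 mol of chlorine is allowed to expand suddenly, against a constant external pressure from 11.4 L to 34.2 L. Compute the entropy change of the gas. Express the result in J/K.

ΔS_gas = 46.2 J/K

Entropy is a state function, so ΔS_gas depends only on the end states.
For an isothermal ideal gas ΔS_gas = nR ln(V₂/V₁) = 5.06 × 8.314 × ln(34.2/11.4) = 46.2 J/K.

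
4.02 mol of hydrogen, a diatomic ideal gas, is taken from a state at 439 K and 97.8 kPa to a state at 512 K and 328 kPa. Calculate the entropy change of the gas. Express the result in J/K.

ΔS = -22.4 J/K

ΔS = nC_p ln(T₂/T₁) − nR ln(P₂/P₁), with C_p = 7R/2 = 29.1 J mol⁻¹ K⁻¹ for a diatomic ideal gas.
ΔS = 4.02 × [29.1 × ln(512/439) − 8.314 × ln(328/97.8)] = -22.4 J/K.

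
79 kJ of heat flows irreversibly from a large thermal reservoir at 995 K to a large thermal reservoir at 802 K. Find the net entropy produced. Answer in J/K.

ΔS_total = 19.1 J/K

ΔS_hot = −Q/T_H = −79000/995 = -79.4 J/K and ΔS_cold = +Q/T_C = 79000/802 = 98.5 J/K.
ΔS_total = -79.4 + 98.5 = 19.1 J/K, positive as the second law requires.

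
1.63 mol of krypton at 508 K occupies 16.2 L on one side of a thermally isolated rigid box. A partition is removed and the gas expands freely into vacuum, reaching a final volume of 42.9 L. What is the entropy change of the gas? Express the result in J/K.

ΔS_gas = 13.2 J/K

No heat is exchanged and no work is done, so the ideal-gas temperature stays constant.
Entropy is a state function; using a reversible isothermal path, ΔS_gas = nR ln(V₂/V₁) = 1.63 × 8.314 × ln(42.9/16.2) = 13.2 J/K.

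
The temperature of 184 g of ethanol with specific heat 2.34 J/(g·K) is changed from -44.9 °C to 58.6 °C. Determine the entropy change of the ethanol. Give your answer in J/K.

In kelvin: T₁ = 228.25 K, T₂ = 331.75 K. ΔS = ∫dQ_rev/T = m c ln(T₂/T₁) = 184 × 2.34 × ln(331.75/228.25) = 161 J/K.

ΔS = 161 J/K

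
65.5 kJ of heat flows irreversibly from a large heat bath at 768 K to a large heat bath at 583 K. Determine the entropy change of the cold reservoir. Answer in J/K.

The cold reservoir gains heat Q, so ΔS_cold = +Q/T_C = 65500/583 = 112 J/K.

ΔS_cold = 112 J/K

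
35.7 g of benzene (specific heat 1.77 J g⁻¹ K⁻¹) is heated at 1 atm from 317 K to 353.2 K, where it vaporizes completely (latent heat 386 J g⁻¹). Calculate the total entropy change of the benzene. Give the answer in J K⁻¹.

ΔS = 45.8 J/K

Warming step: ΔS₁ = m c ln(T_tr/T_i) = 35.7 × 1.77 × ln(353.2/317) = 6.8328 J/K.
Phase change: ΔS₂ = +mL/T_tr = 35.7 × 386 / 353.2 = 39.015 J/K.
ΔS_total = (6.8328) + (39.015) = 45.8 J/K.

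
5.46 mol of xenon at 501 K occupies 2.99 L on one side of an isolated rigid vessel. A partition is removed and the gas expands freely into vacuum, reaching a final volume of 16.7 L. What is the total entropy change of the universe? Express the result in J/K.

ΔS_universe = 78.1 J/K

No heat is exchanged and no work is done, so the ideal-gas temperature stays constant.
Entropy is a state function; using a reversible isothermal path, ΔS_gas = nR ln(V₂/V₁) = 5.46 × 8.314 × ln(16.7/2.99) = 78.1 J/K.
The insulated surroundings exchange no heat, so ΔS_surr = 0 and ΔS_universe = ΔS_gas.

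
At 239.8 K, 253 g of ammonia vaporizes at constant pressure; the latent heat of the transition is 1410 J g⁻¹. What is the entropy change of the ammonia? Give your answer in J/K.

ΔS = 1490 J/K

Heat absorbed by the substance: Q = mL = 253 × 1410 = 356730 J.
At constant T, ΔS = Q_rev/T = 356730 / 239.8 = 1490 J/K.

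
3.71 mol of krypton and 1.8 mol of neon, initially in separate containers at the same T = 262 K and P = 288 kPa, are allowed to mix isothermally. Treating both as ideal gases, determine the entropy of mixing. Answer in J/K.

ΔS_mix = 28.9 J/K

Mole fractions: x_A = 3.71/5.51 = 0.673, x_B = 0.327.
ΔS_mix = −R(n_A ln x_A + n_B ln x_B) = −8.314 × (3.71 ln 0.673 + 1.8 ln 0.327) = 28.9 J/K.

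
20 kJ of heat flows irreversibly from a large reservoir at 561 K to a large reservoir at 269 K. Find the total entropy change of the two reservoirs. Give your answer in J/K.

ΔS_hot = −Q/T_H = −20000/561 = -35.65 J/K and ΔS_cold = +Q/T_C = 20000/269 = 74.35 J/K.
ΔS_total = -35.65 + 74.35 = 38.7 J/K, positive as the second law requires.

ΔS_total = 38.7 J/K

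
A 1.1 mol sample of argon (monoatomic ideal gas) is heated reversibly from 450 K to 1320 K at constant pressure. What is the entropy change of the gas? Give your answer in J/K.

ΔS = 24.6 J/K

At constant pressure, ΔS = nC_p ln(T₂/T₁) with C_p = 5R/2 = 20.79 J mol⁻¹ K⁻¹.
ΔS = 1.1 × 20.79 × ln(1320/450) = 24.6 J/K.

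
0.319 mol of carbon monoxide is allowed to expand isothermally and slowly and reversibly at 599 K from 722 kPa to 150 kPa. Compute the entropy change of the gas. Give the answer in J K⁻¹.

ΔS_gas = 4.17 J/K

For an isothermal ideal gas ΔS_gas = nR ln(P₁/P₂) = 0.319 × 8.314 × ln(722/150) = 4.17 J/K.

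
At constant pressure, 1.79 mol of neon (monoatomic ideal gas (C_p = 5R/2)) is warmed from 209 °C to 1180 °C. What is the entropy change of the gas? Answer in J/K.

In kelvin: T₁ = 482.15 K, T₂ = 1453.15 K. At constant pressure, ΔS = nC_p ln(T₂/T₁) with C_p = 5R/2 = 20.79 J mol⁻¹ K⁻¹.
ΔS = 1.79 × 20.79 × ln(1453.15/482.15) = 41 J/K.

ΔS = 41 J/K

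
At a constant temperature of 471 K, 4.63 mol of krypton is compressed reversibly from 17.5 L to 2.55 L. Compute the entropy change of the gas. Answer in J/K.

ΔS_gas = -74.1 J/K

For an isothermal ideal gas ΔS_gas = nR ln(V₂/V₁) = 4.63 × 8.314 × ln(2.55/17.5) = -74.1 J/K.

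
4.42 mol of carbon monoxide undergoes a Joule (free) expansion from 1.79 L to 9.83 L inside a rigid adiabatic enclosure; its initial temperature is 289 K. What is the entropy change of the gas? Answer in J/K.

No heat is exchanged and no work is done, so the ideal-gas temperature stays constant.
Entropy is a state function; using a reversible isothermal path, ΔS_gas = nR ln(V₂/V₁) = 4.42 × 8.314 × ln(9.83/1.79) = 62.6 J/K.

ΔS_gas = 62.6 J/K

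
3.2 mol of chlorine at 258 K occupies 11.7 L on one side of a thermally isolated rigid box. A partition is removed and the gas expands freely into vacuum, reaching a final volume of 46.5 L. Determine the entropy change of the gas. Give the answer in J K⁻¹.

ΔS_gas = 36.7 J/K

For an ideal gas in free expansion Q = 0 and W = 0, so T is unchanged.
Entropy is a state function; using a reversible isothermal path, ΔS_gas = nR ln(V₂/V₁) = 3.2 × 8.314 × ln(46.5/11.7) = 36.7 J/K.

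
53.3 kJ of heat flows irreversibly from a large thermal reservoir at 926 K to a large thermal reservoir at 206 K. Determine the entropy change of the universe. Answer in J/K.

ΔS_total = 201 J/K

ΔS_hot = −Q/T_H = −53300/926 = -57.56 J/K and ΔS_cold = +Q/T_C = 53300/206 = 258.7 J/K.
ΔS_total = -57.56 + 258.7 = 201 J/K, positive as the second law requires.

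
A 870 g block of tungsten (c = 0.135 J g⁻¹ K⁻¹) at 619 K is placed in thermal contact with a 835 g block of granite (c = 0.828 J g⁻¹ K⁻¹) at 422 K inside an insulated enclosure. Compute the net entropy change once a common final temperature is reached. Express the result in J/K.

ΔS_total = 8.06 J/K

Energy balance: T_f = (m₁c₁T₁ + m₂c₂T₂)/(m₁c₁ + m₂c₂) = 450.61 K.
ΔS₁ = m₁c₁ ln(T_f/T₁) = 117.45 × ln(450.61/619) = -37.29 J/K.
ΔS₂ = m₂c₂ ln(T_f/T₂) = 691.38 × ln(450.61/422) = 45.35 J/K.
ΔS_total = -37.29 + 45.35 = 8.06 J/K.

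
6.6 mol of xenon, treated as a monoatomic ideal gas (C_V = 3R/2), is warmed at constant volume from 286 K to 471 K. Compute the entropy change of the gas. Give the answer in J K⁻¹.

At constant volume, ΔS = nC_V ln(T₂/T₁) with C_V = 3R/2 = 12.47 J mol⁻¹ K⁻¹.
ΔS = 6.6 × 12.47 × ln(471/286) = 41.1 J/K.

ΔS = 41.1 J/K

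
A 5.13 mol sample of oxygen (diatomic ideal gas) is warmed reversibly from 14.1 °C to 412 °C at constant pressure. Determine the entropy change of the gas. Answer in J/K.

In kelvin: T₁ = 287.25 K, T₂ = 685.15 K. At constant pressure, ΔS = nC_p ln(T₂/T₁) with C_p = 7R/2 = 29.1 J mol⁻¹ K⁻¹.
ΔS = 5.13 × 29.1 × ln(685.15/287.25) = 130 J/K.

ΔS = 130 J/K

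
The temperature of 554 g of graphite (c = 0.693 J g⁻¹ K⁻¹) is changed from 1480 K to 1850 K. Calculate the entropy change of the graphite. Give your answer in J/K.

ΔS = ∫dQ_rev/T = m c ln(T₂/T₁) = 554 × 0.693 × ln(1850/1480) = 85.7 J/K.

ΔS = 85.7 J/K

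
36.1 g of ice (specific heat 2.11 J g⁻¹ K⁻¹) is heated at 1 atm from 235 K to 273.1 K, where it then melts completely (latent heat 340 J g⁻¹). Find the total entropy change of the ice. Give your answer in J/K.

ΔS = 56.4 J/K

Warming step: ΔS₁ = m c ln(T_tr/T_i) = 36.1 × 2.11 × ln(273.1/235) = 11.44 J/K.
Phase change: ΔS₂ = +mL/T_tr = 36.1 × 340 / 273.1 = 44.94 J/K.
ΔS_total = (11.44) + (44.94) = 56.4 J/K.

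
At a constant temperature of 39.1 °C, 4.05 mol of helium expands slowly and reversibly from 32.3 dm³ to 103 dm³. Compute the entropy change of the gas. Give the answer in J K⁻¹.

For an isothermal ideal gas ΔS_gas = nR ln(V₂/V₁) = 4.05 × 8.314 × ln(103/32.3) = 39 J/K.

ΔS_gas = 39 J/K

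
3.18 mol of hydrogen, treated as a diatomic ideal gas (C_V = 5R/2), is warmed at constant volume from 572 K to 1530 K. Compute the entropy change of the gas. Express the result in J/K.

At constant volume, ΔS = nC_V ln(T₂/T₁) with C_V = 5R/2 = 20.79 J mol⁻¹ K⁻¹.
ΔS = 3.18 × 20.79 × ln(1530/572) = 65 J/K.

ΔS = 65 J/K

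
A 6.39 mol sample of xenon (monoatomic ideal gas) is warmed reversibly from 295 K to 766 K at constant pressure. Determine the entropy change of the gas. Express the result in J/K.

At constant pressure, ΔS = nC_p ln(T₂/T₁) with C_p = 5R/2 = 20.79 J mol⁻¹ K⁻¹.
ΔS = 6.39 × 20.79 × ln(766/295) = 127 J/K.

ΔS = 127 J/K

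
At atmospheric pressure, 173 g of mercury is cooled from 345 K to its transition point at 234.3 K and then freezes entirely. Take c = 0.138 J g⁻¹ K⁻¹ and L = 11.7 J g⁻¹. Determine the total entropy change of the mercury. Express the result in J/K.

ΔS = -17.9 J/K

Cooling step: ΔS₁ = m c ln(T_tr/T_i) = 173 × 0.138 × ln(234.3/345) = -9.238 J/K.
Phase change: ΔS₂ = −mL/T_tr = −173 × 11.7 / 234.3 = -8.639 J/K.
ΔS_total = (-9.238) + (-8.639) = -17.9 J/K.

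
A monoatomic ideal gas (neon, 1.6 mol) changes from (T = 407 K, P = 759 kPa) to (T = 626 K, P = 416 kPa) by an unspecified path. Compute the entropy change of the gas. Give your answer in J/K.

ΔS = 22.3 J/K

ΔS = nC_p ln(T₂/T₁) − nR ln(P₂/P₁), with C_p = 5R/2 = 20.79 J mol⁻¹ K⁻¹ for a monoatomic ideal gas.
ΔS = 1.6 × [20.79 × ln(626/407) − 8.314 × ln(416/759)] = 22.3 J/K.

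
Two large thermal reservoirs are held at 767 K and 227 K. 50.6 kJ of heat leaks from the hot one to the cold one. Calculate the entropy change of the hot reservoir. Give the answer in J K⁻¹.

ΔS_hot = -66 J/K

The hot reservoir loses heat Q, so ΔS_hot = −Q/T_H = −50600/767 = -66 J/K.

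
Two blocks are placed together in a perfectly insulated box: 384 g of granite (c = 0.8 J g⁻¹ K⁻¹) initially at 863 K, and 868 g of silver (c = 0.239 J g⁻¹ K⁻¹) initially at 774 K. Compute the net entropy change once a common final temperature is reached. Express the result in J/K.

ΔS_total = 0.728 J/K

Energy balance: T_f = (m₁c₁T₁ + m₂c₂T₂)/(m₁c₁ + m₂c₂) = 827.12 K.
ΔS₁ = m₁c₁ ln(T_f/T₁) = 307.2 × ln(827.12/863) = -13.043 J/K.
ΔS₂ = m₂c₂ ln(T_f/T₂) = 207.452 × ln(827.12/774) = 13.771 J/K.
ΔS_total = -13.043 + 13.771 = 0.728 J/K.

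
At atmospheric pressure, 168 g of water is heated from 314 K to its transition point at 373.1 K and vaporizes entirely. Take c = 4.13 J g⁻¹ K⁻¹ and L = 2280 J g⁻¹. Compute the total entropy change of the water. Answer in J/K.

ΔS = 1150 J/K

Warming step: ΔS₁ = m c ln(T_tr/T_i) = 168 × 4.13 × ln(373.1/314) = 119.7 J/K.
Phase change: ΔS₂ = +mL/T_tr = 168 × 2280 / 373.1 = 1027 J/K.
ΔS_total = (119.7) + (1027) = 1150 J/K.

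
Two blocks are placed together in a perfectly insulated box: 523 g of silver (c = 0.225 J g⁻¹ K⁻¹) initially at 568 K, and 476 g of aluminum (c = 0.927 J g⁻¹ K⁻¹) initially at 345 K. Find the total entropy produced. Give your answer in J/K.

Energy balance: T_f = (m₁c₁T₁ + m₂c₂T₂)/(m₁c₁ + m₂c₂) = 391.95 K.
ΔS₁ = m₁c₁ ln(T_f/T₁) = 117.675 × ln(391.95/568) = -43.66 J/K.
ΔS₂ = m₂c₂ ln(T_f/T₂) = 441.252 × ln(391.95/345) = 56.3 J/K.
ΔS_total = -43.66 + 56.3 = 12.6 J/K.

ΔS_total = 12.6 J/K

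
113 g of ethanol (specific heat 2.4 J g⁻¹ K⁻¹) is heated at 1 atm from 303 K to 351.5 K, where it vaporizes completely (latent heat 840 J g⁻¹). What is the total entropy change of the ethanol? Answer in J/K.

Warming step: ΔS₁ = m c ln(T_tr/T_i) = 113 × 2.4 × ln(351.5/303) = 40.27 J/K.
Phase change: ΔS₂ = +mL/T_tr = 113 × 840 / 351.5 = 270 J/K.
ΔS_total = (40.27) + (270) = 310 J/K.

ΔS = 310 J/K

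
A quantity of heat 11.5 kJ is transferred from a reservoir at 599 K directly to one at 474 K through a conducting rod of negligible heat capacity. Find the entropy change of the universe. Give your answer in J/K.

ΔS_total = 5.06 J/K

ΔS_hot = −Q/T_H = −11500/599 = -19.2 J/K and ΔS_cold = +Q/T_C = 11500/474 = 24.26 J/K.
ΔS_total = -19.2 + 24.26 = 5.06 J/K, positive as the second law requires.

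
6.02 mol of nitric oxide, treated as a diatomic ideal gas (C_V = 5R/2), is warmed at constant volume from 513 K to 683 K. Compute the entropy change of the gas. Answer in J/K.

ΔS = 35.8 J/K

At constant volume, ΔS = nC_V ln(T₂/T₁) with C_V = 5R/2 = 20.79 J mol⁻¹ K⁻¹.
ΔS = 6.02 × 20.79 × ln(683/513) = 35.8 J/K.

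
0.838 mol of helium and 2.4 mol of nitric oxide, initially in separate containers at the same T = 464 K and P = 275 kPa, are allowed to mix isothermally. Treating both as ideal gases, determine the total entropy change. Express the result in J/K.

ΔS_mix = 15.4 J/K

Mole fractions: x_A = 0.838/3.24 = 0.259, x_B = 0.741.
ΔS_mix = −R(n_A ln x_A + n_B ln x_B) = −8.314 × (0.838 ln 0.259 + 2.4 ln 0.741) = 15.4 J/K.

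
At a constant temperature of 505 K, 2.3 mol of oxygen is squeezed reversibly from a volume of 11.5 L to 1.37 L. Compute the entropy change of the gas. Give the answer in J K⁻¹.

ΔS_gas = -40.7 J/K

For an isothermal ideal gas ΔS_gas = nR ln(V₂/V₁) = 2.3 × 8.314 × ln(1.37/11.5) = -40.7 J/K.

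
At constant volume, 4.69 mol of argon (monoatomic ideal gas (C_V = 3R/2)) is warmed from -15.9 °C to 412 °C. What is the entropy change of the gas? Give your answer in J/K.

In kelvin: T₁ = 257.25 K, T₂ = 685.15 K. At constant volume, ΔS = nC_V ln(T₂/T₁) with C_V = 3R/2 = 12.47 J mol⁻¹ K⁻¹.
ΔS = 4.69 × 12.47 × ln(685.15/257.25) = 57.3 J/K.

ΔS = 57.3 J/K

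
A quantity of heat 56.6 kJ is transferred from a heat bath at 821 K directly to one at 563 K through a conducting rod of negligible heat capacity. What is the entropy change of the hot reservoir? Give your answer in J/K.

ΔS_hot = -68.9 J/K

The hot reservoir loses heat Q, so ΔS_hot = −Q/T_H = −56600/821 = -68.9 J/K.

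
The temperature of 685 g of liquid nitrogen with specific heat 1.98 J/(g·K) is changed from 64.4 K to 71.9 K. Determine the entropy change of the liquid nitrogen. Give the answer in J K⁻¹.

ΔS = 149 J/K

ΔS = ∫dQ_rev/T = m c ln(T₂/T₁) = 685 × 1.98 × ln(71.9/64.4) = 149 J/K.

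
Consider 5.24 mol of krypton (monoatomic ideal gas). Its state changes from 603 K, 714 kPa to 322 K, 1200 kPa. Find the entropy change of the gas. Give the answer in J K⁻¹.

ΔS = -90.9 J/K

ΔS = nC_p ln(T₂/T₁) − nR ln(P₂/P₁), with C_p = 5R/2 = 20.79 J mol⁻¹ K⁻¹ for a monoatomic ideal gas.
ΔS = 5.24 × [20.79 × ln(322/603) − 8.314 × ln(1200/714)] = -90.9 J/K.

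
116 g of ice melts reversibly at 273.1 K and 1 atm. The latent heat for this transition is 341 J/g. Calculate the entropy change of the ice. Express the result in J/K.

Heat absorbed by the substance: Q = mL = 116 × 341 = 39556 J.
At constant T, ΔS = Q_rev/T = 39556 / 273.1 = 145 J/K.

ΔS = 145 J/K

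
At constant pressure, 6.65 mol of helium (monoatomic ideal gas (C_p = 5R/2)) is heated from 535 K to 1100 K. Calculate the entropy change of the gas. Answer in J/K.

At constant pressure, ΔS = nC_p ln(T₂/T₁) with C_p = 5R/2 = 20.79 J mol⁻¹ K⁻¹.
ΔS = 6.65 × 20.79 × ln(1100/535) = 99.6 J/K.

ΔS = 99.6 J/K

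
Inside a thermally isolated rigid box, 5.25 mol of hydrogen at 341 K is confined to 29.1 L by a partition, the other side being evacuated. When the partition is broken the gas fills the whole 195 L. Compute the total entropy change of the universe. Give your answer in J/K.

No heat is exchanged and no work is done, so the ideal-gas temperature stays constant.
Entropy is a state function; using a reversible isothermal path, ΔS_gas = nR ln(V₂/V₁) = 5.25 × 8.314 × ln(195/29.1) = 83 J/K.
The insulated surroundings exchange no heat, so ΔS_surr = 0 and ΔS_universe = ΔS_gas.

ΔS_universe = 83 J/K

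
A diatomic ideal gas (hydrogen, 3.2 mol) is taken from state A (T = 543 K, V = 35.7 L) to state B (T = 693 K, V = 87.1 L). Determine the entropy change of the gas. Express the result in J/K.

Entropy is a state function: ΔS = nC_V ln(T₂/T₁) + nR ln(V₂/V₁), with C_V = 5R/2 = 20.79 J mol⁻¹ K⁻¹ for a diatomic ideal gas.
ΔS = 3.2 × [20.79 × ln(693/543) + 8.314 × ln(87.1/35.7)] = 40 J/K.

ΔS = 40 J/K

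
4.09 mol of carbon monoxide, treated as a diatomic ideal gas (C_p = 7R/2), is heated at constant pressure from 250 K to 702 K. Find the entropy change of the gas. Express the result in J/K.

At constant pressure, ΔS = nC_p ln(T₂/T₁) with C_p = 7R/2 = 29.1 J mol⁻¹ K⁻¹.
ΔS = 4.09 × 29.1 × ln(702/250) = 123 J/K.

ΔS = 123 J/K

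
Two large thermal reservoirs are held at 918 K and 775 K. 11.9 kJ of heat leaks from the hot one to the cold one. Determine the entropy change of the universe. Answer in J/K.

ΔS_hot = −Q/T_H = −11900/918 = -12.96 J/K and ΔS_cold = +Q/T_C = 11900/775 = 15.35 J/K.
ΔS_total = -12.96 + 15.35 = 2.39 J/K, positive as the second law requires.

ΔS_total = 2.39 J/K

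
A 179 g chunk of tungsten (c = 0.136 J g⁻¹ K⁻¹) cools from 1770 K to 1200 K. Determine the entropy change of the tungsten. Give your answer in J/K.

ΔS = ∫dQ_rev/T = m c ln(T₂/T₁) = 179 × 0.136 × ln(1200/1770) = -9.46 J/K.

ΔS = -9.46 J/K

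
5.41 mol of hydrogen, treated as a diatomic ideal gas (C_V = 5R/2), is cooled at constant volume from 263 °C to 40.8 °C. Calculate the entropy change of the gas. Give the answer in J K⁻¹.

In kelvin: T₁ = 536.15 K, T₂ = 313.95 K. At constant volume, ΔS = nC_V ln(T₂/T₁) with C_V = 5R/2 = 20.79 J mol⁻¹ K⁻¹.
ΔS = 5.41 × 20.79 × ln(313.95/536.15) = -60.2 J/K.

ΔS = -60.2 J/K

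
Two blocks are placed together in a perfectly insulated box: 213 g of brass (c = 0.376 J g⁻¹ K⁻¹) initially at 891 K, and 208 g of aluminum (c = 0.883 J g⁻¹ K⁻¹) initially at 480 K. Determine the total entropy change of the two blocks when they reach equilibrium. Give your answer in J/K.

ΔS_total = 11.4 J/K

Energy balance: T_f = (m₁c₁T₁ + m₂c₂T₂)/(m₁c₁ + m₂c₂) = 604.8 K.
ΔS₁ = m₁c₁ ln(T_f/T₁) = 80.088 × ln(604.8/891) = -31.03 J/K.
ΔS₂ = m₂c₂ ln(T_f/T₂) = 183.664 × ln(604.8/480) = 42.45 J/K.
ΔS_total = -31.03 + 42.45 = 11.4 J/K.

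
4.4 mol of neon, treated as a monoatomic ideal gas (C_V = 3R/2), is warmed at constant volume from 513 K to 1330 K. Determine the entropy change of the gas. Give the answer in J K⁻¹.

ΔS = 52.3 J/K

At constant volume, ΔS = nC_V ln(T₂/T₁) with C_V = 3R/2 = 12.47 J mol⁻¹ K⁻¹.
ΔS = 4.4 × 12.47 × ln(1330/513) = 52.3 J/K.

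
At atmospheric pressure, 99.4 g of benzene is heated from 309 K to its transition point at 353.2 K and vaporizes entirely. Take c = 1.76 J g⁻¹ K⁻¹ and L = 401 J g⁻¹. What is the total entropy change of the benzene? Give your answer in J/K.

Warming step: ΔS₁ = m c ln(T_tr/T_i) = 99.4 × 1.76 × ln(353.2/309) = 23.39 J/K.
Phase change: ΔS₂ = +mL/T_tr = 99.4 × 401 / 353.2 = 112.9 J/K.
ΔS_total = (23.39) + (112.9) = 136 J/K.

ΔS = 136 J/K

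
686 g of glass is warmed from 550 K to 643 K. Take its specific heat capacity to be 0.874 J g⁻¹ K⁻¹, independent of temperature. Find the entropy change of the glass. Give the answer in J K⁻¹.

ΔS = 93.7 J/K

ΔS = ∫dQ_rev/T = m c ln(T₂/T₁) = 686 × 0.874 × ln(643/550) = 93.7 J/K.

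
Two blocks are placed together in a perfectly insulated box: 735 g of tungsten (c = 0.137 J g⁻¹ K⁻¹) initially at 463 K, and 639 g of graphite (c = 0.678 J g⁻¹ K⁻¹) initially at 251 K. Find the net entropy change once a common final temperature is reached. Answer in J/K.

ΔS_total = 17.3 J/K

Energy balance: T_f = (m₁c₁T₁ + m₂c₂T₂)/(m₁c₁ + m₂c₂) = 290.98 K.
ΔS₁ = m₁c₁ ln(T_f/T₁) = 100.695 × ln(290.98/463) = -46.77 J/K.
ΔS₂ = m₂c₂ ln(T_f/T₂) = 433.242 × ln(290.98/251) = 64.04 J/K.
ΔS_total = -46.77 + 64.04 = 17.3 J/K.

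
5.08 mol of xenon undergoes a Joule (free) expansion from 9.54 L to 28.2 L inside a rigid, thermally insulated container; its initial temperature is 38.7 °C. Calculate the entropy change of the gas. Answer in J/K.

For an ideal gas in free expansion Q = 0 and W = 0, so T is unchanged.
Entropy is a state function; using a reversible isothermal path, ΔS_gas = nR ln(V₂/V₁) = 5.08 × 8.314 × ln(28.2/9.54) = 45.8 J/K.

ΔS_gas = 45.8 J/K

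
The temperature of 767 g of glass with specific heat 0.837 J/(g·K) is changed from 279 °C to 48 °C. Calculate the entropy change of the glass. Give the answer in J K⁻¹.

ΔS = -348 J/K

In kelvin: T₁ = 552.15 K, T₂ = 321.15 K. ΔS = ∫dQ_rev/T = m c ln(T₂/T₁) = 767 × 0.837 × ln(321.15/552.15) = -348 J/K.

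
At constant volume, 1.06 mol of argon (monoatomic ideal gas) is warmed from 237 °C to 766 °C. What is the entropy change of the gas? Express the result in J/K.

ΔS = 9.4 J/K

In kelvin: T₁ = 510.15 K, T₂ = 1039.15 K. At constant volume, ΔS = nC_V ln(T₂/T₁) with C_V = 3R/2 = 12.47 J mol⁻¹ K⁻¹.
ΔS = 1.06 × 12.47 × ln(1039.15/510.15) = 9.4 J/K.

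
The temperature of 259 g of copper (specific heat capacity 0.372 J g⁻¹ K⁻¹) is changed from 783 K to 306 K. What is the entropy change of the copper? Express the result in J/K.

ΔS = -90.5 J/K

ΔS = ∫dQ_rev/T = m c ln(T₂/T₁) = 259 × 0.372 × ln(306/783) = -90.5 J/K.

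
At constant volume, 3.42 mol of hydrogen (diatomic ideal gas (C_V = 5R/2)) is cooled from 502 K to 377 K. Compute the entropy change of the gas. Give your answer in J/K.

At constant volume, ΔS = nC_V ln(T₂/T₁) with C_V = 5R/2 = 20.79 J mol⁻¹ K⁻¹.
ΔS = 3.42 × 20.79 × ln(377/502) = -20.4 J/K.

ΔS = -20.4 J/K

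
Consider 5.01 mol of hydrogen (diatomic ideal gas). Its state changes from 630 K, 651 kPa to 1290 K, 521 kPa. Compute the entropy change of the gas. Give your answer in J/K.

ΔS = 114 J/K

ΔS = nC_p ln(T₂/T₁) − nR ln(P₂/P₁), with C_p = 7R/2 = 29.1 J mol⁻¹ K⁻¹ for a diatomic ideal gas.
ΔS = 5.01 × [29.1 × ln(1290/630) − 8.314 × ln(521/651)] = 114 J/K.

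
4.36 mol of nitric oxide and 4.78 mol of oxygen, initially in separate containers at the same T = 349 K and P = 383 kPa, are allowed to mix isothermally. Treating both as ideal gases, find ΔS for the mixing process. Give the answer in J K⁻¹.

Mole fractions: x_A = 4.36/9.14 = 0.477, x_B = 0.523.
ΔS_mix = −R(n_A ln x_A + n_B ln x_B) = −8.314 × (4.36 ln 0.477 + 4.78 ln 0.523) = 52.6 J/K.

ΔS_mix = 52.6 J/K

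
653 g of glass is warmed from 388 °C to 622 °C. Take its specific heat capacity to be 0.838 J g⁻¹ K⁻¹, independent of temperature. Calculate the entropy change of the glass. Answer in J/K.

In kelvin: T₁ = 661.15 K, T₂ = 895.15 K. ΔS = ∫dQ_rev/T = m c ln(T₂/T₁) = 653 × 0.838 × ln(895.15/661.15) = 166 J/K.

ΔS = 166 J/K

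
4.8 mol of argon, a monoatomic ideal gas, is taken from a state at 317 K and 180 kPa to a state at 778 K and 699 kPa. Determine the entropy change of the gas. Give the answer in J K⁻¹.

ΔS = nC_p ln(T₂/T₁) − nR ln(P₂/P₁), with C_p = 5R/2 = 20.79 J mol⁻¹ K⁻¹ for a monoatomic ideal gas.
ΔS = 4.8 × [20.79 × ln(778/317) − 8.314 × ln(699/180)] = 35.4 J/K.

ΔS = 35.4 J/K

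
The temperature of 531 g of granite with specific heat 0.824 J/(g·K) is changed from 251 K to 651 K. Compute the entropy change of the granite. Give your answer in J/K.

ΔS = ∫dQ_rev/T = m c ln(T₂/T₁) = 531 × 0.824 × ln(651/251) = 417 J/K.

ΔS = 417 J/K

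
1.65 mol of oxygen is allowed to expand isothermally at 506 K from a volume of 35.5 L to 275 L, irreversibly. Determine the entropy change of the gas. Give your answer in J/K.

ΔS_gas = 28.1 J/K

Entropy is a state function, so ΔS_gas depends only on the end states.
For an isothermal ideal gas ΔS_gas = nR ln(V₂/V₁) = 1.65 × 8.314 × ln(275/35.5) = 28.1 J/K.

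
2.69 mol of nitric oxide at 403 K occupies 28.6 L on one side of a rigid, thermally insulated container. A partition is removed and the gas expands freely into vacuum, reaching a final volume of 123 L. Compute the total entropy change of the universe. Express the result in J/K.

For an ideal gas in free expansion Q = 0 and W = 0, so T is unchanged.
Entropy is a state function; using a reversible isothermal path, ΔS_gas = nR ln(V₂/V₁) = 2.69 × 8.314 × ln(123/28.6) = 32.6 J/K.
The insulated surroundings exchange no heat, so ΔS_surr = 0 and ΔS_universe = ΔS_gas.

ΔS_universe = 32.6 J/K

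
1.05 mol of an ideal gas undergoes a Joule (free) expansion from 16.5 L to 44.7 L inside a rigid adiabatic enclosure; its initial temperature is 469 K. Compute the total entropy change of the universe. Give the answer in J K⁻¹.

No heat is exchanged and no work is done, so the ideal-gas temperature stays constant.
Entropy is a state function; using a reversible isothermal path, ΔS_gas = nR ln(V₂/V₁) = 1.05 × 8.314 × ln(44.7/16.5) = 8.7 J/K.
The insulated surroundings exchange no heat, so ΔS_surr = 0 and ΔS_universe = ΔS_gas.

ΔS_universe = 8.7 J/K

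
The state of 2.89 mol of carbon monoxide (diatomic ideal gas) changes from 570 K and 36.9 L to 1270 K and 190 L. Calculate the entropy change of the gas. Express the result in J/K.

Entropy is a state function: ΔS = nC_V ln(T₂/T₁) + nR ln(V₂/V₁), with C_V = 5R/2 = 20.79 J mol⁻¹ K⁻¹ for a diatomic ideal gas.
ΔS = 2.89 × [20.79 × ln(1270/570) + 8.314 × ln(190/36.9)] = 87.5 J/K.

ΔS = 87.5 J/K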